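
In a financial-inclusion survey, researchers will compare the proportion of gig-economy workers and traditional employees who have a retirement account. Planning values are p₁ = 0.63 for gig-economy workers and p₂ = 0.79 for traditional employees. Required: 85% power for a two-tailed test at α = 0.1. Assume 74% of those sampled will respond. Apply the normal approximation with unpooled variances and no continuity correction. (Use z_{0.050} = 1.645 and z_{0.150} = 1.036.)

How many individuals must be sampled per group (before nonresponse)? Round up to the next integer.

n = 152 per group

n = (z_{α/2} + z_β)² · [p₁(1−p₁) + p₂(1−p₂)] / (p₁ − p₂)²
  = (1.645 + 1.036)² · (0.63·0.37 + 0.79·0.21) / (-0.16)²
  = (2.681)² · (0.2331 + 0.1659) / 0.0256
  = 7.1878 · 0.3990 / 0.0256
  = 112.03
Adjust for 74% response: 112.03 / 0.74 = 151.39.
Round up → n = 152 per group.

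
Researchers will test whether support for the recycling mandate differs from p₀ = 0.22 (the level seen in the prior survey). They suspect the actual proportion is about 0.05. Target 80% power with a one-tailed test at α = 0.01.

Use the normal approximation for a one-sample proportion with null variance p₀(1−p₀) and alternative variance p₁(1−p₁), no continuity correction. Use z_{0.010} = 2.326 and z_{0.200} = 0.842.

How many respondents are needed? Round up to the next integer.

n = 46

n = [z_α·√(p₀q₀) + z_β·√(p₁q₁)]² / (p₁ − p₀)²
  = [2.326·√(0.22·0.78) + 0.842·√(0.05·0.95)]² / (-0.17)²
  = [2.326·0.4142 + 0.842·0.2179]² / 0.0289
  = [1.1470]² / 0.0289
  = 45.53
Round up → n = 46.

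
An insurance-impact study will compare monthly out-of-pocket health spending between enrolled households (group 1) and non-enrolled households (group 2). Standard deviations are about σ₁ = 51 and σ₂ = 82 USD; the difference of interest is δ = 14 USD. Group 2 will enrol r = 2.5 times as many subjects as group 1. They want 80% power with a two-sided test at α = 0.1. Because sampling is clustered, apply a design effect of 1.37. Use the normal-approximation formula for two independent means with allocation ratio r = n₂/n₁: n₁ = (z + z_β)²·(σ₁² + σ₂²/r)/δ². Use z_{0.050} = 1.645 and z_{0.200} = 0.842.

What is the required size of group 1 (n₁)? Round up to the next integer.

n₁ = 229

n₁ = (z_{α/2} + z_β)² · (σ₁² + σ₂²/r) / δ²
   = (1.645 + 0.842)² · (51² + 82²/2.5) / 14²
   = 6.1852 · (2601 + 2689.6) / 196
   = 6.1852 · 5290.6 / 196
   = 166.96
Design effect: 1.37 × 166.96 = 228.73.
Round up → n₁ = 229; n₂ = r·n₁ = 2.5 × 229 = 573.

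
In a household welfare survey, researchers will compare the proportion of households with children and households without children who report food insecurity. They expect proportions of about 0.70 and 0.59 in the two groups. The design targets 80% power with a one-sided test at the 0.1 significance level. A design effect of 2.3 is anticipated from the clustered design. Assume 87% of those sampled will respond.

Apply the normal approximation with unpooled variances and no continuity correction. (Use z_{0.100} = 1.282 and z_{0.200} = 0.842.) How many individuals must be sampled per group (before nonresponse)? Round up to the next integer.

n = (z_α + z_β)² · [p₁(1−p₁) + p₂(1−p₂)] / (p₁ − p₂)²
  = (1.282 + 0.842)² · (0.70·0.30 + 0.59·0.41) / (0.11)²
  = (2.124)² · (0.2100 + 0.2419) / 0.0121
  = 4.5114 · 0.4519 / 0.0121
  = 168.49
Design effect: 2.3 × 168.49 = 387.52.
Adjust for 87% response: 387.52 / 0.87 = 445.42.
Round up → n = 446 per group.

n = 446 per group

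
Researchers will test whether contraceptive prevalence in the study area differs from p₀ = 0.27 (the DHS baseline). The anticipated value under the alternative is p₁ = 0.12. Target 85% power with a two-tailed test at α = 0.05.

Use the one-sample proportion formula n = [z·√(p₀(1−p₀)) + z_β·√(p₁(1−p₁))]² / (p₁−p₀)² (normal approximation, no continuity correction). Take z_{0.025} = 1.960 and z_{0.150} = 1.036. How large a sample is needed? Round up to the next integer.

n = 65

n = [z_{α/2}·√(p₀q₀) + z_β·√(p₁q₁)]² / (p₁ − p₀)²
  = [1.960·√(0.27·0.73) + 1.036·√(0.12·0.88)]² / (-0.15)²
  = [1.960·0.4440 + 1.036·0.3250]² / 0.0225
  = [1.2068]² / 0.0225
  = 64.73
Round up → n = 65.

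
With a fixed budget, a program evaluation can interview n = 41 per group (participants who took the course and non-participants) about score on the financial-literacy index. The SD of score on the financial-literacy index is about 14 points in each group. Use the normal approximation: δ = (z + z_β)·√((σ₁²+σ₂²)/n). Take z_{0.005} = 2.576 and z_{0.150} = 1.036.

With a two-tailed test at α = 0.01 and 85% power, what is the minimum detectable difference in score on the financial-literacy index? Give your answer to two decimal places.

Minimum detectable difference ≈ 11.17 points

δ = (z_{α/2} + z_β) · √((σ₁²+σ₂²)/n)
  = (2.576 + 1.036) · √(392/41)
  = 3.612 · √9.561
  = 3.612 · 3.0921
  = 11.1686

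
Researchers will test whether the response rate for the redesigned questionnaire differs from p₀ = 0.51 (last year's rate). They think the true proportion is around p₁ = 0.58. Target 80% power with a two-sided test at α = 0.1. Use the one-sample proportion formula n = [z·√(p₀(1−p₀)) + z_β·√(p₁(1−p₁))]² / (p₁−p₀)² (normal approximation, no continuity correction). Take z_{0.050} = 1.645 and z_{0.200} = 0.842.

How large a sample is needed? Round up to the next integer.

n = [z_{α/2}·√(p₀q₀) + z_β·√(p₁q₁)]² / (p₁ − p₀)²
  = [1.645·√(0.51·0.49) + 0.842·√(0.58·0.42)]² / (0.07)²
  = [1.645·0.4999 + 0.842·0.4936]² / 0.0049
  = [1.2379]² / 0.0049
  = 312.74
Round up → n = 313.

n = 313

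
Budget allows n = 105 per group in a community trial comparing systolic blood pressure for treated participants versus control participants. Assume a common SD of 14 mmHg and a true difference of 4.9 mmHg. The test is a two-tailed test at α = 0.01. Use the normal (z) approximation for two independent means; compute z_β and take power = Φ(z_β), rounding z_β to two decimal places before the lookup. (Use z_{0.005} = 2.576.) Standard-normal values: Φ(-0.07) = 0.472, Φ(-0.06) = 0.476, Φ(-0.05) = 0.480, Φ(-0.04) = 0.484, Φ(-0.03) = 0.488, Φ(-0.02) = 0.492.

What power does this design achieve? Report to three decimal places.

z_β = δ·√(n/(σ₁²+σ₂²)) − z_{α/2}
    = 4.9 · √(105/392) − 2.576
    = 4.9 · 0.51755 − 2.576
    = 2.5360 − 2.576 = -0.0400 → -0.04
Power = Φ(-0.04) = 0.484.

Power ≈ 0.484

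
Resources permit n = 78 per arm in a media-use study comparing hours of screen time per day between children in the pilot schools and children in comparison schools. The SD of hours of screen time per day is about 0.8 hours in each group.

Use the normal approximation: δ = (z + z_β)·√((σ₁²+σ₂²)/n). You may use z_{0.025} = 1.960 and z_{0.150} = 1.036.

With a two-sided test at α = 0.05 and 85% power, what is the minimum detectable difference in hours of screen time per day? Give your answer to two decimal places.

Minimum detectable difference ≈ 0.38 hours

δ = (z_{α/2} + z_β) · √((σ₁²+σ₂²)/n)
  = (1.960 + 1.036) · √(1.28/78)
  = 2.996 · √0.01641
  = 2.996 · 0.1281
  = 0.3838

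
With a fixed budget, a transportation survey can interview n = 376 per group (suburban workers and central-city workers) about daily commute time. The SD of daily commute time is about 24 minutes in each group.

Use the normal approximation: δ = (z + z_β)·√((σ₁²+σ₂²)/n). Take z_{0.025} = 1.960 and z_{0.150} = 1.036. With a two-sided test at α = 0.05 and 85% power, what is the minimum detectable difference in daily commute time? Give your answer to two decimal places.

Minimum detectable difference ≈ 5.24 minutes

δ = (z_{α/2} + z_β) · √((σ₁²+σ₂²)/n)
  = (1.960 + 1.036) · √(1152/376)
  = 2.996 · √3.0638
  = 2.996 · 1.7504
  = 5.2441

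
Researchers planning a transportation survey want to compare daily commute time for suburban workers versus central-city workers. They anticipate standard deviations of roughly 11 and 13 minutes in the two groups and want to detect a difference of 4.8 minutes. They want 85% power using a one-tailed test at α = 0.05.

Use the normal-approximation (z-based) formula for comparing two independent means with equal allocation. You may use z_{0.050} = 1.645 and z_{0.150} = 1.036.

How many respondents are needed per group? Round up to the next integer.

n = (z_α + z_β)² · (σ₁² + σ₂²) / δ²
  = (1.645 + 1.036)² · (11² + 13² = 290) / 4.8²
  = 7.1878 · 290 / 23.04
  = 90.47
Round up → n = 91 per group.

n = 91 per group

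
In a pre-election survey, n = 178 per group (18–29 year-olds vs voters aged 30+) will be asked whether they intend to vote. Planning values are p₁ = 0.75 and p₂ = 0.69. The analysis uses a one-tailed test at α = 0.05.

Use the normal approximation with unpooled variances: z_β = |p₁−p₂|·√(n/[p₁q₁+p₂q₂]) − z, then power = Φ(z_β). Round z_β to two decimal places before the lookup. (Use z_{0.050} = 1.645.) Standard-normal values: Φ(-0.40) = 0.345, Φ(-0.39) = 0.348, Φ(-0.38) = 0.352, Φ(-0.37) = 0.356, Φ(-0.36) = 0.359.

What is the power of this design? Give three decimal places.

Power ≈ 0.352

z_β = |p₁−p₂|·√(n/[p₁q₁+p₂q₂]) − z_α
    = 0.06 · √(178/0.4014) − 1.645
    = 0.06 · 21.0582 − 1.645
    = 1.2635 − 1.645 = -0.3815 → -0.38
Power = Φ(-0.38) = 0.352.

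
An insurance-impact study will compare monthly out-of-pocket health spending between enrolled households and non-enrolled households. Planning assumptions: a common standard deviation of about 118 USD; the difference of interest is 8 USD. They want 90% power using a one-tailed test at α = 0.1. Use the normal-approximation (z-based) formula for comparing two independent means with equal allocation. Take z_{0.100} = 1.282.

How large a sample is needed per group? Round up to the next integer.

n = 2861 per group

n = (z_α + z_β)² · (σ₁² + σ₂²) / δ²
  = (1.282 + 1.282)² · (2·118² = 27848) / 8²
  = 6.5741 · 27848 / 64
  = 2860.55
Round up → n = 2861 per group.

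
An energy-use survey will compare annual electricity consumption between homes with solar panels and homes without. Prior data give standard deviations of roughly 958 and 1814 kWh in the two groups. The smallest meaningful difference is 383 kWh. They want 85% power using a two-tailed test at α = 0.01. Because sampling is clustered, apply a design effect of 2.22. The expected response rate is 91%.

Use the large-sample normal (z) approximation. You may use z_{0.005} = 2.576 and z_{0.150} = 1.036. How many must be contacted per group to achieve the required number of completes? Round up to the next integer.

n = 914 per group

n = (z_{α/2} + z_β)² · (σ₁² + σ₂²) / δ²
  = (2.576 + 1.036)² · (958² + 1814² = 4208360) / 383²
  = 13.0465 · 4208360 / 146689
  = 374.29
Design effect: 2.22 × 374.29 = 830.93.
Adjust for 91% response: 830.93 / 0.91 = 913.11.
Round up → n = 914 per group.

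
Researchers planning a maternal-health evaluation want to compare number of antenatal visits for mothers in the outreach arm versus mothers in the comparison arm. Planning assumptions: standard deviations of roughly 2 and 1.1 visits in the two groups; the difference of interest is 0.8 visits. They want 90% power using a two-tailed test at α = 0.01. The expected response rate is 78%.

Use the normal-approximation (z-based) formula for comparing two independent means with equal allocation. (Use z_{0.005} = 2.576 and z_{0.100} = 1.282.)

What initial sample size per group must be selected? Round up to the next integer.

n = 156 per group

n = (z_{α/2} + z_β)² · (σ₁² + σ₂²) / δ²
  = (2.576 + 1.282)² · (2² + 1.1² = 5.21) / 0.8²
  = 14.8842 · 5.21 / 0.64
  = 121.17
Adjust for 78% response: 121.17 / 0.78 = 155.34.
Round up → n = 156 per group.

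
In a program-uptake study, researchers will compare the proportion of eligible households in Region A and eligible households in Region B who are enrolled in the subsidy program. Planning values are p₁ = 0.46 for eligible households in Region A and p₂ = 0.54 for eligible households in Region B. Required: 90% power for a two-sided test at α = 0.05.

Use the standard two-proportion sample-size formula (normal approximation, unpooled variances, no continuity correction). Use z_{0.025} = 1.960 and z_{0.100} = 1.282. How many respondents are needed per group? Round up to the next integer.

n = 816 per group

n = (z_{α/2} + z_β)² · [p₁(1−p₁) + p₂(1−p₂)] / (p₁ − p₂)²
  = (1.960 + 1.282)² · (0.46·0.54 + 0.54·0.46) / (-0.08)²
  = (3.242)² · (0.2484 + 0.2484) / 0.0064
  = 10.5106 · 0.4968 / 0.0064
  = 815.88
Round up → n = 816 per group.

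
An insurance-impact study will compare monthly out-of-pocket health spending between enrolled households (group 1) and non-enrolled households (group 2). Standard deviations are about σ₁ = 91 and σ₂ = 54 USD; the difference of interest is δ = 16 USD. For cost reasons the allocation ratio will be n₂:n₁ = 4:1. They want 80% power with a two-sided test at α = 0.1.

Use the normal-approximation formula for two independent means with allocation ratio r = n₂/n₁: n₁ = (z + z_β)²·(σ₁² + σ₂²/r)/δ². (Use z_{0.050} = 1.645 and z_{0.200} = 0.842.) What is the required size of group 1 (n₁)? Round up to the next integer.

n₁ = 218

n₁ = (z_{α/2} + z_β)² · (σ₁² + σ₂²/r) / δ²
   = (1.645 + 0.842)² · (91² + 54²/4) / 16²
   = 6.1852 · (8281 + 729) / 256
   = 6.1852 · 9010 / 256
   = 217.69
Round up → n₁ = 218; n₂ = r·n₁ = 4 × 218 = 872.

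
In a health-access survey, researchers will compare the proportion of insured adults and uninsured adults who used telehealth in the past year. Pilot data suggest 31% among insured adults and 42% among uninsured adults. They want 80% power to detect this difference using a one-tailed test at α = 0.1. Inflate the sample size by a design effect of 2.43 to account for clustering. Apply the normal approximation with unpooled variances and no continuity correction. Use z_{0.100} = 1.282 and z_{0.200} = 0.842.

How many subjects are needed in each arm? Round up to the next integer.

n = (z_α + z_β)² · [p₁(1−p₁) + p₂(1−p₂)] / (p₁ − p₂)²
  = (1.282 + 0.842)² · (0.31·0.69 + 0.42·0.58) / (-0.11)²
  = (2.124)² · (0.2139 + 0.2436) / 0.0121
  = 4.5114 · 0.4575 / 0.0121
  = 170.57
Design effect: 2.43 × 170.57 = 414.50.
Round up → n = 415 per group.

n = 415 per group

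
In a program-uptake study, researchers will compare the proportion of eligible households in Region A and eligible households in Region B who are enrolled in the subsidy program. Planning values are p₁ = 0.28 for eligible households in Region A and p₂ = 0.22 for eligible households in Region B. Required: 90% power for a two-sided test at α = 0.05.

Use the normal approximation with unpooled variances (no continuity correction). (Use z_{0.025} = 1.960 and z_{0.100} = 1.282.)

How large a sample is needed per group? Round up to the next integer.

n = 1090 per group

n = (z_{α/2} + z_β)² · [p₁(1−p₁) + p₂(1−p₂)] / (p₁ − p₂)²
  = (1.960 + 1.282)² · (0.28·0.72 + 0.22·0.78) / (0.06)²
  = (3.242)² · (0.2016 + 0.1716) / 0.0036
  = 10.5106 · 0.3732 / 0.0036
  = 1089.60
Round up → n = 1090 per group.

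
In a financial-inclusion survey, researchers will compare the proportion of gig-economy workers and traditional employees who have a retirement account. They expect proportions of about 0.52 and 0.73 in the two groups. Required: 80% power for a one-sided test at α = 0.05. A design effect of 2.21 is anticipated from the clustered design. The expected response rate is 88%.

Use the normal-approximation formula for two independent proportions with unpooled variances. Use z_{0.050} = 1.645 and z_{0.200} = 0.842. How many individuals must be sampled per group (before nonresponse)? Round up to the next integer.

n = 158 per group

n = (z_α + z_β)² · [p₁(1−p₁) + p₂(1−p₂)] / (p₁ − p₂)²
  = (1.645 + 0.842)² · (0.52·0.48 + 0.73·0.27) / (-0.21)²
  = (2.487)² · (0.2496 + 0.1971) / 0.0441
  = 6.1852 · 0.4467 / 0.0441
  = 62.65
Design effect: 2.21 × 62.65 = 138.46.
Adjust for 88% response: 138.46 / 0.88 = 157.34.
Round up → n = 158 per group.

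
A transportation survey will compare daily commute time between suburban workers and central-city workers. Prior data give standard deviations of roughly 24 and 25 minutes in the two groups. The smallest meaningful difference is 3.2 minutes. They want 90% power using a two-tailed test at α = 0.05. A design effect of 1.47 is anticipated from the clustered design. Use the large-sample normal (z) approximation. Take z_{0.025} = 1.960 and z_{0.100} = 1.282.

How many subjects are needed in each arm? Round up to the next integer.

n = (z_{α/2} + z_β)² · (σ₁² + σ₂²) / δ²
  = (1.960 + 1.282)² · (24² + 25² = 1201) / 3.2²
  = 10.5106 · 1201 / 10.24
  = 1232.73
Design effect: 1.47 × 1232.73 = 1812.12.
Round up → n = 1813 per group.

n = 1813 per group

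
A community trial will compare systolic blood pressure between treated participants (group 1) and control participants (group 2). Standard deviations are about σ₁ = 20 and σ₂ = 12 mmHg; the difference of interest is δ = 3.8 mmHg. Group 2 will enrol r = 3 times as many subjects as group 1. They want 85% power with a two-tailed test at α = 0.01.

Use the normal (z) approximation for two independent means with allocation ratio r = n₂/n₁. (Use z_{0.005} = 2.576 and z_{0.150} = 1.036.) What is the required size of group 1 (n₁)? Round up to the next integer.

n₁ = 405

n₁ = (z_{α/2} + z_β)² · (σ₁² + σ₂²/r) / δ²
   = (2.576 + 1.036)² · (20² + 12²/3) / 3.8²
   = 13.0465 · (400 + 48) / 14.44
   = 13.0465 · 448 / 14.44
   = 404.77
Round up → n₁ = 405; n₂ = r·n₁ = 3 × 405 = 1215.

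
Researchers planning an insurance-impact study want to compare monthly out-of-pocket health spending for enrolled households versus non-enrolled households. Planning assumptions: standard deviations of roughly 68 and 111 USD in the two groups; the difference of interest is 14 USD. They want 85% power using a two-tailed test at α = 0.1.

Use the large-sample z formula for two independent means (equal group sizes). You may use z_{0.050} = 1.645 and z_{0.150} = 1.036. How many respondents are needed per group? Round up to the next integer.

n = 622 per group

n = (z_{α/2} + z_β)² · (σ₁² + σ₂²) / δ²
  = (1.645 + 1.036)² · (68² + 111² = 16945) / 14²
  = 7.1878 · 16945 / 196
  = 621.41
Round up → n = 622 per group.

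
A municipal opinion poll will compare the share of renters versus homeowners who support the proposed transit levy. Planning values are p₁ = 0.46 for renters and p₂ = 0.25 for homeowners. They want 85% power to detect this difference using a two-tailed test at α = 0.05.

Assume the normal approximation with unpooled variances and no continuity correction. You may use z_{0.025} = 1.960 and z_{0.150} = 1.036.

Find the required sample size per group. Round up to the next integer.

n = (z_{α/2} + z_β)² · [p₁(1−p₁) + p₂(1−p₂)] / (p₁ − p₂)²
  = (1.960 + 1.036)² · (0.46·0.54 + 0.25·0.75) / (0.21)²
  = (2.996)² · (0.2484 + 0.1875) / 0.0441
  = 8.9760 · 0.4359 / 0.0441
  = 88.72
Round up → n = 89 per group.

n = 89 per group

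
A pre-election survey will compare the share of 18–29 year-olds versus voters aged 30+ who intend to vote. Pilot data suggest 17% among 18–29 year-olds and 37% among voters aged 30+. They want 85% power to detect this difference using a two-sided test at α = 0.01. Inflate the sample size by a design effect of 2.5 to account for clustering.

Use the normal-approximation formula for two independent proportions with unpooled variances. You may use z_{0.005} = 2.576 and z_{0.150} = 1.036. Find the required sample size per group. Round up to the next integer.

n = 306 per group

n = (z_{α/2} + z_β)² · [p₁(1−p₁) + p₂(1−p₂)] / (p₁ − p₂)²
  = (2.576 + 1.036)² · (0.17·0.83 + 0.37·0.63) / (-0.20)²
  = (3.612)² · (0.1411 + 0.2331) / 0.0400
  = 13.0465 · 0.3742 / 0.0400
  = 122.05
Design effect: 2.5 × 122.05 = 305.13.
Round up → n = 306 per group.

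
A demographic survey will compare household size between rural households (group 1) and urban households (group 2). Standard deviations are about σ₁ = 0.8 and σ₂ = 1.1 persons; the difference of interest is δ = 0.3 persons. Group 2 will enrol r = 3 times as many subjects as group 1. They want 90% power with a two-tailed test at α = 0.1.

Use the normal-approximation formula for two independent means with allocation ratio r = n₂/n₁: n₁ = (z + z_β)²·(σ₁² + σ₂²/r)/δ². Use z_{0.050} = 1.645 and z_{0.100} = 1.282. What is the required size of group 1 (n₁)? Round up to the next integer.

n₁ = (z_{α/2} + z_β)² · (σ₁² + σ₂²/r) / δ²
   = (1.645 + 1.282)² · (0.8² + 1.1²/3) / 0.3²
   = 8.5673 · (0.64 + 0.40333) / 0.09
   = 8.5673 · 1.0433 / 0.09
   = 99.32
Round up → n₁ = 100; n₂ = r·n₁ = 3 × 100 = 300.

n₁ = 100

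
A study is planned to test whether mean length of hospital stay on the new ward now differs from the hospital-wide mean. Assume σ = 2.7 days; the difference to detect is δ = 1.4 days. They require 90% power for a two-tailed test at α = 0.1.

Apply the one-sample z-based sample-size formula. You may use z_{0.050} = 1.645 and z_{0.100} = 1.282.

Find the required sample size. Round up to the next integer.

n = (z_{α/2} + z_β)² · σ² / δ²
  = (1.645 + 1.282)² · 2.7² / 1.4²
  = 8.5673 · 7.29 / 1.96
  = 31.87
Round up → n = 32.

n = 32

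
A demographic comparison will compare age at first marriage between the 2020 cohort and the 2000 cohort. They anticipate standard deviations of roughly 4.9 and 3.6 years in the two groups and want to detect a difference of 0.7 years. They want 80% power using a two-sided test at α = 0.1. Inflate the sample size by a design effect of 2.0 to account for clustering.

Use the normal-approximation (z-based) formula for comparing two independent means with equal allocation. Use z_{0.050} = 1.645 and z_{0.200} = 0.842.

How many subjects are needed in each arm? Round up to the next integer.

n = 934 per group

n = (z_{α/2} + z_β)² · (σ₁² + σ₂²) / δ²
  = (1.645 + 0.842)² · (4.9² + 3.6² = 36.97) / 0.7²
  = 6.1852 · 36.97 / 0.49
  = 466.66
Design effect: 2.0 × 466.66 = 933.33.
Round up → n = 934 per group.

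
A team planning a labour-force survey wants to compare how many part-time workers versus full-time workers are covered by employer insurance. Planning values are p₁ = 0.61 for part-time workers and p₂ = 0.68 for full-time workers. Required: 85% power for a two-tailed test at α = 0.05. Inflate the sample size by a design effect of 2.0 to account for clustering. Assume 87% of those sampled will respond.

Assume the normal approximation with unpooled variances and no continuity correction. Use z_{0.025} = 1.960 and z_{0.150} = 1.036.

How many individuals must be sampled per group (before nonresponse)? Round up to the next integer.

n = (z_{α/2} + z_β)² · [p₁(1−p₁) + p₂(1−p₂)] / (p₁ − p₂)²
  = (1.960 + 1.036)² · (0.61·0.39 + 0.68·0.32) / (-0.07)²
  = (2.996)² · (0.2379 + 0.2176) / 0.0049
  = 8.9760 · 0.4555 / 0.0049
  = 834.40
Design effect: 2.0 × 834.40 = 1668.81.
Adjust for 87% response: 1668.81 / 0.87 = 1918.17.
Round up → n = 1919 per group.

n = 1919 per group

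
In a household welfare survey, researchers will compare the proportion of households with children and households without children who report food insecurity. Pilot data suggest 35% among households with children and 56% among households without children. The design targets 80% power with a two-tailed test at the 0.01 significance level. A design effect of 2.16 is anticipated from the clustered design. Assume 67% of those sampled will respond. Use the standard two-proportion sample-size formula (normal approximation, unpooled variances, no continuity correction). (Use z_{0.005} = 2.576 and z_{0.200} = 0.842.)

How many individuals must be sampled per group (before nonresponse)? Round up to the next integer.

n = (z_{α/2} + z_β)² · [p₁(1−p₁) + p₂(1−p₂)] / (p₁ − p₂)²
  = (2.576 + 0.842)² · (0.35·0.65 + 0.56·0.44) / (-0.21)²
  = (3.418)² · (0.2275 + 0.2464) / 0.0441
  = 11.6827 · 0.4739 / 0.0441
  = 125.54
Design effect: 2.16 × 125.54 = 271.17.
Adjust for 67% response: 271.17 / 0.67 = 404.74.
Round up → n = 405 per group.

n = 405 per group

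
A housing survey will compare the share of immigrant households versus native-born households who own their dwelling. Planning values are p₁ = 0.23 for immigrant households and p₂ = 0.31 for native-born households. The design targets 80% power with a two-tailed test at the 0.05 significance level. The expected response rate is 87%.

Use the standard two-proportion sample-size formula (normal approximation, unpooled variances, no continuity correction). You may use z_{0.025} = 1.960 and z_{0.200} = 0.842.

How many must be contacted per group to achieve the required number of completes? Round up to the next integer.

n = 552 per group

n = (z_{α/2} + z_β)² · [p₁(1−p₁) + p₂(1−p₂)] / (p₁ − p₂)²
  = (1.960 + 0.842)² · (0.23·0.77 + 0.31·0.69) / (-0.08)²
  = (2.802)² · (0.1771 + 0.2139) / 0.0064
  = 7.8512 · 0.3910 / 0.0064
  = 479.66
Adjust for 87% response: 479.66 / 0.87 = 551.33.
Round up → n = 552 per group.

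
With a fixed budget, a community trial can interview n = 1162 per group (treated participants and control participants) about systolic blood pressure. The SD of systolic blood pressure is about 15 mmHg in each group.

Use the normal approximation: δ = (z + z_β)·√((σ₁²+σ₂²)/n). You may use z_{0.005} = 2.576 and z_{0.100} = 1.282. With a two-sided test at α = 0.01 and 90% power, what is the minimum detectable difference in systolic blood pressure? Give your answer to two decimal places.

δ = (z_{α/2} + z_β) · √((σ₁²+σ₂²)/n)
  = (2.576 + 1.282) · √(450/1162)
  = 3.858 · √0.38726
  = 3.858 · 0.6223
  = 2.4009

Minimum detectable difference ≈ 2.40 mmHg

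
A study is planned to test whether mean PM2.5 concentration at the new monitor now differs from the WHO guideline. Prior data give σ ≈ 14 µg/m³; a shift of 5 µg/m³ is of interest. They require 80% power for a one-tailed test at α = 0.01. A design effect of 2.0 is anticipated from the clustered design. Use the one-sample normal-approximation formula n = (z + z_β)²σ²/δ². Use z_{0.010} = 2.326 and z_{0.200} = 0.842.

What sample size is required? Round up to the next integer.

n = 158

n = (z_α + z_β)² · σ² / δ²
  = (2.326 + 0.842)² · 14² / 5²
  = 10.0362 · 196 / 25
  = 78.68
Design effect: 2.0 × 78.68 = 157.37.
Round up → n = 158.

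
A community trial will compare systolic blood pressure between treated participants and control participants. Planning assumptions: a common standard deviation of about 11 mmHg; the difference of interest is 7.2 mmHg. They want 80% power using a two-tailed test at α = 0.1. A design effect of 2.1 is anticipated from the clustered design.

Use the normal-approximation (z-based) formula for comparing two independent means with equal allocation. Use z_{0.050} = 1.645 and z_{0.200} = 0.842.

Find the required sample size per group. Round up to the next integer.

n = 61 per group

n = (z_{α/2} + z_β)² · (σ₁² + σ₂²) / δ²
  = (1.645 + 0.842)² · (2·11² = 242) / 7.2²
  = 6.1852 · 242 / 51.84
  = 28.87
Design effect: 2.1 × 28.87 = 60.63.
Round up → n = 61 per group.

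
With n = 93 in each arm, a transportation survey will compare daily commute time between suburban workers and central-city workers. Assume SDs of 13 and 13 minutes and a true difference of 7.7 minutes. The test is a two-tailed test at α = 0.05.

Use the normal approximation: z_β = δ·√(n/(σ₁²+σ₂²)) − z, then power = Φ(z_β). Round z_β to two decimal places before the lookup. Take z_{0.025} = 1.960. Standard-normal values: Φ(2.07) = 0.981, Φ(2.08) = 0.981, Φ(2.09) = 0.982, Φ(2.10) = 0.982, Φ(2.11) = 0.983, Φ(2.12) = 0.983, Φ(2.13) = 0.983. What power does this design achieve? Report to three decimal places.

z_β = δ·√(n/(σ₁²+σ₂²)) − z_{α/2}
    = 7.7 · √(93/338) − 1.960
    = 7.7 · 0.52455 − 1.960
    = 4.0390 − 1.960 = 2.0790 → 2.08
Power = Φ(2.08) = 0.981.

Power ≈ 0.981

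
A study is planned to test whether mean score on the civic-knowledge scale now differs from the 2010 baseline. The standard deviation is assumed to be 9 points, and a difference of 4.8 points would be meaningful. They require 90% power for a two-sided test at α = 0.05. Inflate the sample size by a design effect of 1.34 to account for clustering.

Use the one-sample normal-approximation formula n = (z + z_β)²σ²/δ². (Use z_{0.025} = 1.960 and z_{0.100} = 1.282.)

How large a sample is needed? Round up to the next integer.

n = 50

n = (z_{α/2} + z_β)² · σ² / δ²
  = (1.960 + 1.282)² · 9² / 4.8²
  = 10.5106 · 81 / 23.04
  = 36.95
Design effect: 1.34 × 36.95 = 49.51.
Round up → n = 50.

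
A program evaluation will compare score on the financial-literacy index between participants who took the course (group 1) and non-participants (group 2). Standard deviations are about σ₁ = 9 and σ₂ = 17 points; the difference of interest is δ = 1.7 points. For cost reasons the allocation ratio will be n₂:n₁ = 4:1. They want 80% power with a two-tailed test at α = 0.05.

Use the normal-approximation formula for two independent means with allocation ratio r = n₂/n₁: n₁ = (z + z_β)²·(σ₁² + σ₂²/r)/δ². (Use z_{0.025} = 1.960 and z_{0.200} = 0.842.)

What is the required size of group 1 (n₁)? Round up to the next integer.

n₁ = 417

n₁ = (z_{α/2} + z_β)² · (σ₁² + σ₂²/r) / δ²
   = (1.960 + 0.842)² · (9² + 17²/4) / 1.7²
   = 7.8512 · (81 + 72.25) / 2.89
   = 7.8512 · 153.25 / 2.89
   = 416.33
Round up → n₁ = 417; n₂ = r·n₁ = 4 × 417 = 1668.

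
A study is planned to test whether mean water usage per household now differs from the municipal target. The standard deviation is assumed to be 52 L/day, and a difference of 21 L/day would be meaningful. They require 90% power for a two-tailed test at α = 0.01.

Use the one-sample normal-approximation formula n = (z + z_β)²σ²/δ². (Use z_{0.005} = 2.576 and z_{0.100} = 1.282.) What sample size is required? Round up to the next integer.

n = (z_{α/2} + z_β)² · σ² / δ²
  = (2.576 + 1.282)² · 52² / 21²
  = 14.8842 · 2704 / 441
  = 91.26
Round up → n = 92.

n = 92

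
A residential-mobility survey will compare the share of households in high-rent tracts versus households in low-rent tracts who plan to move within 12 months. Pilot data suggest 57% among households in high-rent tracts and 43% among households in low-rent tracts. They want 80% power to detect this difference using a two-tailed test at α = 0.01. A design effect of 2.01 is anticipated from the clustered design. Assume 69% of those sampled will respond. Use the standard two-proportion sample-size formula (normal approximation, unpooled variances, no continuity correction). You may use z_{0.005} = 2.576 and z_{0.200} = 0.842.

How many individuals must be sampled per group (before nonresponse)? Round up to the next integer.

n = 852 per group

n = (z_{α/2} + z_β)² · [p₁(1−p₁) + p₂(1−p₂)] / (p₁ − p₂)²
  = (2.576 + 0.842)² · (0.57·0.43 + 0.43·0.57) / (0.14)²
  = (3.418)² · (0.2451 + 0.2451) / 0.0196
  = 11.6827 · 0.4902 / 0.0196
  = 292.19
Design effect: 2.01 × 292.19 = 587.30.
Adjust for 69% response: 587.30 / 0.69 = 851.15.
Round up → n = 852 per group.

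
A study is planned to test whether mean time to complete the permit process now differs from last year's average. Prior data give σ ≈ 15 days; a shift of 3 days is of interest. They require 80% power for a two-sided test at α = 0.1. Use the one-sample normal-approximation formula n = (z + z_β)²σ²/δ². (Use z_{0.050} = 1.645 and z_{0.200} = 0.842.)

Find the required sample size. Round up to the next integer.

n = 155

n = (z_{α/2} + z_β)² · σ² / δ²
  = (1.645 + 0.842)² · 15² / 3²
  = 6.1852 · 225 / 9
  = 154.63
Round up → n = 155.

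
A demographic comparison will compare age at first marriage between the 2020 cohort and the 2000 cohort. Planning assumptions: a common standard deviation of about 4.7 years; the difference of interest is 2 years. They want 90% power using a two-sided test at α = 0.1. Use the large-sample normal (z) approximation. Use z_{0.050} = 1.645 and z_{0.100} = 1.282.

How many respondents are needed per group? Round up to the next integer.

n = 95 per group

n = (z_{α/2} + z_β)² · (σ₁² + σ₂²) / δ²
  = (1.645 + 1.282)² · (2·4.7² = 44.18) / 2²
  = 8.5673 · 44.18 / 4
  = 94.63
Round up → n = 95 per group.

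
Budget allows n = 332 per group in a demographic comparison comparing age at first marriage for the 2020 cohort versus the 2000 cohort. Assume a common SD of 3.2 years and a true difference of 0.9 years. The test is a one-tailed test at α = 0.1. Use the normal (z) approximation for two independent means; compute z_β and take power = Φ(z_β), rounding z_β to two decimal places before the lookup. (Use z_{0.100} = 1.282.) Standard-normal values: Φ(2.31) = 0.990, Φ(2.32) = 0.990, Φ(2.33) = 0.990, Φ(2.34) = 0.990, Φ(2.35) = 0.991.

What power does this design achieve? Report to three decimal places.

Power ≈ 0.990

z_β = δ·√(n/(σ₁²+σ₂²)) − z_α
    = 0.9 · √(332/20.48) − 1.282
    = 0.9 · 4.02628 − 1.282
    = 3.6237 − 1.282 = 2.3417 → 2.34
Power = Φ(2.34) = 0.990.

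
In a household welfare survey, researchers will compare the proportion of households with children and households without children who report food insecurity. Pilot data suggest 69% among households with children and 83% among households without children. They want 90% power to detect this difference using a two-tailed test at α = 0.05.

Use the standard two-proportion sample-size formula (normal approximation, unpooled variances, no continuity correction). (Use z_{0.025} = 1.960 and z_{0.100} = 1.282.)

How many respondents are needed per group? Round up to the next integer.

n = 191 per group

n = (z_{α/2} + z_β)² · [p₁(1−p₁) + p₂(1−p₂)] / (p₁ − p₂)²
  = (1.960 + 1.282)² · (0.69·0.31 + 0.83·0.17) / (-0.14)²
  = (3.242)² · (0.2139 + 0.1411) / 0.0196
  = 10.5106 · 0.3550 / 0.0196
  = 190.37
Round up → n = 191 per group.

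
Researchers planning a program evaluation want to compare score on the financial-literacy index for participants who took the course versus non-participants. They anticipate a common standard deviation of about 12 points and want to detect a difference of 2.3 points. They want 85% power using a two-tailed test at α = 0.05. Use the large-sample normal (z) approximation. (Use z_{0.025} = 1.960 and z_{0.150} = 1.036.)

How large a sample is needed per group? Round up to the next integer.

n = 489 per group

n = (z_{α/2} + z_β)² · (σ₁² + σ₂²) / δ²
  = (1.960 + 1.036)² · (2·12² = 288) / 2.3²
  = 8.9760 · 288 / 5.29
  = 488.68
Round up → n = 489 per group.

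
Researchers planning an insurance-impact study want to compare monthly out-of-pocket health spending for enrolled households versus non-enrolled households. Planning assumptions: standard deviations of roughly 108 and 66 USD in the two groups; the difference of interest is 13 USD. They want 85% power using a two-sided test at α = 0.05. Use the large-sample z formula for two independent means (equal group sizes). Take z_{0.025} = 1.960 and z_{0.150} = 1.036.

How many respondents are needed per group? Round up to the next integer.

n = (z_{α/2} + z_β)² · (σ₁² + σ₂²) / δ²
  = (1.960 + 1.036)² · (108² + 66² = 16020) / 13²
  = 8.9760 · 16020 / 169
  = 850.86
Round up → n = 851 per group.

n = 851 per group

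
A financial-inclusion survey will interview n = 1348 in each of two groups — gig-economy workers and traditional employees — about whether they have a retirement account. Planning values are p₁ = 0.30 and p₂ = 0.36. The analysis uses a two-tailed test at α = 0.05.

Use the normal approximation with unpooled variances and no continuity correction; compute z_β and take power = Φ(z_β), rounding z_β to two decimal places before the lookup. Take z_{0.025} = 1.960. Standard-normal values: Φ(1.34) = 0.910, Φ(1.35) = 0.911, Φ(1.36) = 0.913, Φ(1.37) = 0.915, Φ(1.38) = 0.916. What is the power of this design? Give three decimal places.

z_β = |p₁−p₂|·√(n/[p₁q₁+p₂q₂]) − z_{α/2}
    = 0.06 · √(1348/0.4404) − 1.960
    = 0.06 · 55.3250 − 1.960
    = 3.3195 − 1.960 = 1.3595 → 1.36
Power = Φ(1.36) = 0.913.

Power ≈ 0.913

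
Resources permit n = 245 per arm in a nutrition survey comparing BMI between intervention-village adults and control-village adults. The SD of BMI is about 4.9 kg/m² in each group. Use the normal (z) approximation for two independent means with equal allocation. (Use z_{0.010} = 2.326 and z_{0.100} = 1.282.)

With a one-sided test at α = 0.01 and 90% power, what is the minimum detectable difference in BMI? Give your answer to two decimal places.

δ = (z_α + z_β) · √((σ₁²+σ₂²)/n)
  = (2.326 + 1.282) · √(48.02/245)
  = 3.608 · √0.196
  = 3.608 · 0.4427
  = 1.5973

Minimum detectable difference ≈ 1.60 kg/m²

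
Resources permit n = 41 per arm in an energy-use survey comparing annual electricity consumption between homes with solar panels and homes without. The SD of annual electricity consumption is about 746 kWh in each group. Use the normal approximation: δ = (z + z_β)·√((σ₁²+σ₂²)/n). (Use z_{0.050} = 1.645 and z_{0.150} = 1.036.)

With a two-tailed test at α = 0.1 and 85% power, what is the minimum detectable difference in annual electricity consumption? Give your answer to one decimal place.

δ = (z_{α/2} + z_β) · √((σ₁²+σ₂²)/n)
  = (1.645 + 1.036) · √(1113032/41)
  = 2.681 · √27147.1
  = 2.681 · 164.7638
  = 441.7318

Minimum detectable difference ≈ 441.7 kWh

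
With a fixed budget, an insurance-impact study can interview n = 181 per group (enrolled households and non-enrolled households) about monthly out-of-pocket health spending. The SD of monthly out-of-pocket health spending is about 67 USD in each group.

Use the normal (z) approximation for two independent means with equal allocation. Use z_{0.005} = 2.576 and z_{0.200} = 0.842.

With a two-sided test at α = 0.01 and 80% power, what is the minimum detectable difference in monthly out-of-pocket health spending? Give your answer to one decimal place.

Minimum detectable difference ≈ 24.1 USD

δ = (z_{α/2} + z_β) · √((σ₁²+σ₂²)/n)
  = (2.576 + 0.842) · √(8978/181)
  = 3.418 · √49.6022
  = 3.418 · 7.0429
  = 24.0726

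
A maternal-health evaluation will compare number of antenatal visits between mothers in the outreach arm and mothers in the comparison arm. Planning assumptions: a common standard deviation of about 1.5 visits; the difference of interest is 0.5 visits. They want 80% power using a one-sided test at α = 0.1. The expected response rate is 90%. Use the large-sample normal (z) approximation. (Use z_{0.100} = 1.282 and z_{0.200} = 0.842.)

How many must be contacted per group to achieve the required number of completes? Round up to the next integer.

n = 91 per group

n = (z_α + z_β)² · (σ₁² + σ₂²) / δ²
  = (1.282 + 0.842)² · (2·1.5² = 4.5) / 0.5²
  = 4.5114 · 4.5 / 0.25
  = 81.20
Adjust for 90% response: 81.20 / 0.90 = 90.23.
Round up → n = 91 per group.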